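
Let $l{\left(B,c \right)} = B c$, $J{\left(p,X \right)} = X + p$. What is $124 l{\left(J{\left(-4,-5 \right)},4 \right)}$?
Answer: $-4464$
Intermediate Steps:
$124 l{\left(J{\left(-4,-5 \right)},4 \right)} = 124 \left(-5 - 4\right) 4 = 124 \left(\left(-9\right) 4\right) = 124 \left(-36\right) = -4464$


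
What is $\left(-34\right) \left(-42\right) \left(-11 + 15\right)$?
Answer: $5712$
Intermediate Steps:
$\left(-34\right) \left(-42\right) \left(-11 + 15\right) = 1428 \cdot 4 = 5712$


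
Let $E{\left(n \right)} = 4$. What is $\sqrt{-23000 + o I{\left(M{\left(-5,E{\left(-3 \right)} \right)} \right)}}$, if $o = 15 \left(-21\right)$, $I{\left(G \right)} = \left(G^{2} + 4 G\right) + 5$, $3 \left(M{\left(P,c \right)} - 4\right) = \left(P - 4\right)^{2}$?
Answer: $5 i \sqrt{14654} \approx 605.27 i$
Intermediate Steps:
$M{\left(P,c \right)} = 4 + \frac{\left(-4 + P\right)^{2}}{3}$ ($M{\left(P,c \right)} = 4 + \frac{\left(P - 4\right)^{2}}{3} = 4 + \frac{\left(-4 + P\right)^{2}}{3}$)
$I{\left(G \right)} = 5 + G^{2} + 4 G$
$o = -315$
$\sqrt{-23000 + o I{\left(M{\left(-5,E{\left(-3 \right)} \right)} \right)}} = \sqrt{-23000 - 315 \left(5 + \left(4 + \frac{\left(-4 - 5\right)^{2}}{3}\right)^{2} + 4 \left(4 + \frac{\left(-4 - 5\right)^{2}}{3}\right)\right)} = \sqrt{-23000 - 315 \left(5 + \left(4 + \frac{\left(-9\right)^{2}}{3}\right)^{2} + 4 \left(4 + \frac{\left(-9\right)^{2}}{3}\right)\right)} = \sqrt{-23000 - 315 \left(5 + \left(4 + \frac{1}{3} \cdot 81\right)^{2} + 4 \left(4 + \frac{1}{3} \cdot 81\right)\right)} = \sqrt{-23000 - 315 \left(5 + \left(4 + 27\right)^{2} + 4 \left(4 + 27\right)\right)} = \sqrt{-23000 - 315 \left(5 + 31^{2} + 4 \cdot 31\right)} = \sqrt{-23000 - 315 \left(5 + 961 + 124\right)} = \sqrt{-23000 - 343350} = \sqrt{-366350} = 5 i \sqrt{14654}$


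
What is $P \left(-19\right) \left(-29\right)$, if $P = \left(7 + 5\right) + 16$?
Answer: $15428$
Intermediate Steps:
$P = 28$ ($P = 12 + 16 = 28$)
$P \left(-19\right) \left(-29\right) = 28 \left(-19\right) \left(-29\right) = \left(-532\right) \left(-29\right) = 15428$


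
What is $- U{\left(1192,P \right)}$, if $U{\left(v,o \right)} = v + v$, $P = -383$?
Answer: $-2384$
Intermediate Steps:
$U{\left(v,o \right)} = 2 v$
$- U{\left(1192,P \right)} = - 2 \cdot 1192 = \left(-1\right) 2384 = -2384$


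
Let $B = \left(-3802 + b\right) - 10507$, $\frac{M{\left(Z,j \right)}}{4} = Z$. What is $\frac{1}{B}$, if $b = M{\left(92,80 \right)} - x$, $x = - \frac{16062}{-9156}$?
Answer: $- \frac{1526}{21276643} \approx -7.1722 \cdot 10^{-5}$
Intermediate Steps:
$M{\left(Z,j \right)} = 4 Z$
$x = \frac{2677}{1526}$ ($x = \left(-16062\right) \left(- \frac{1}{9156}\right) = \frac{2677}{1526} \approx 1.7543$)
$b = \frac{558891}{1526}$ ($b = 4 \cdot 92 - \frac{2677}{1526} = 368 - \frac{2677}{1526} = \frac{558891}{1526} \approx 366.25$)
$B = - \frac{21276643}{1526}$ ($B = \left(-3802 + \frac{558891}{1526}\right) - 10507 = - \frac{5242961}{1526} - 10507 = - \frac{21276643}{1526} \approx -13943.0$)
$\frac{1}{B} = \frac{1}{- \frac{21276643}{1526}} = - \frac{1526}{21276643}$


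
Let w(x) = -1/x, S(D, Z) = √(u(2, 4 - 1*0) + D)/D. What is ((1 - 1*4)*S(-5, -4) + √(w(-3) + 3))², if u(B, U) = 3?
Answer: 196/75 + 4*I*√15/5 ≈ 2.6133 + 3.0984*I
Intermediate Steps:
S(D, Z) = √(3 + D)/D
((1 - 1*4)*S(-5, -4) + √(w(-3) + 3))² = ((1 - 1*4)*(√(3 - 5)/(-5)) + √(-1/(-3) + 3))² = ((1 - 4)*(-I*√2/5) + √(-1*(-⅓) + 3))² = (-(-3)*I*√2/5 + √(⅓ + 3))² = (-(-3)*I*√2/5 + √(10/3))² = (3*I*√2/5 + √30/3)² = (√30/3 + 3*I*√2/5)²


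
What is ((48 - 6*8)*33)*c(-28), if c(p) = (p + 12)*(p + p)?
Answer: 0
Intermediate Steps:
c(p) = 2*p*(12 + p) (c(p) = (12 + p)*(2*p) = 2*p*(12 + p))
((48 - 6*8)*33)*c(-28) = ((48 - 6*8)*33)*(2*(-28)*(12 - 28)) = ((48 - 48)*33)*(2*(-28)*(-16)) = (0*33)*896 = 0*896 = 0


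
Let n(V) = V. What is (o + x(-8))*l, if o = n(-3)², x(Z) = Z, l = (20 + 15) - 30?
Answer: 5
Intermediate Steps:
l = 5 (l = 35 - 30 = 5)
o = 9 (o = (-3)² = 9)
(o + x(-8))*l = (9 - 8)*5 = 1*5 = 5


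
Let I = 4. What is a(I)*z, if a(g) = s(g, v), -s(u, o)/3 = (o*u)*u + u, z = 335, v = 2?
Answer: -36180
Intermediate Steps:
s(u, o) = -3*u - 3*o*u² (s(u, o) = -3*((o*u)*u + u) = -3*(o*u² + u) = -3*(u + o*u²) = -3*u - 3*o*u²)
a(g) = -3*g*(1 + 2*g)
a(I)*z = -3*4*(1 + 2*4)*335 = -3*4*(1 + 8)*335 = -3*4*9*335 = -108*335 = -36180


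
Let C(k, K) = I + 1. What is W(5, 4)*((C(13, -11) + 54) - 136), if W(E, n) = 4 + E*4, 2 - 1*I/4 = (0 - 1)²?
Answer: -1848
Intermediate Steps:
I = 4 (I = 8 - 4*(0 - 1)² = 8 - 4*(-1)² = 8 - 4*1 = 8 - 4 = 4)
W(E, n) = 4 + 4*E
C(k, K) = 5 (C(k, K) = 4 + 1 = 5)
W(5, 4)*((C(13, -11) + 54) - 136) = (4 + 4*5)*((5 + 54) - 136) = (4 + 20)*(59 - 136) = 24*(-77) = -1848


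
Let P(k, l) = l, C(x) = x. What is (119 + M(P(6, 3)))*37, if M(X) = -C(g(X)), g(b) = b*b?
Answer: 4070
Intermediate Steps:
g(b) = b²
M(X) = -X²
(119 + M(P(6, 3)))*37 = (119 - 1*3²)*37 = (119 - 1*9)*37 = (119 - 9)*37 = 110*37 = 4070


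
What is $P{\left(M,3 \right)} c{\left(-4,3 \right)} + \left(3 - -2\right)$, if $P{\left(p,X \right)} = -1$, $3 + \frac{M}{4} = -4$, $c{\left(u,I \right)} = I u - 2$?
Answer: $19$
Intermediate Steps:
$c{\left(u,I \right)} = -2 + I u$
$M = -28$ ($M = -12 + 4 \left(-4\right) = -12 - 16 = -28$)
$P{\left(M,3 \right)} c{\left(-4,3 \right)} + \left(3 - -2\right) = - (-2 + 3 \left(-4\right)) + \left(3 - -2\right) = - (-2 - 12) + \left(3 + 2\right) = \left(-1\right) \left(-14\right) + 5 = 14 + 5 = 19$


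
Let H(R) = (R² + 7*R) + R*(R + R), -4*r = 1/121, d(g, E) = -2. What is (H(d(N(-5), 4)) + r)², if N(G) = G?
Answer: 938961/234256 ≈ 4.0083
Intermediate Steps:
r = -1/484 (r = -¼/121 = -¼*1/121 = -1/484 ≈ -0.0020661)
H(R) = 3*R² + 7*R (H(R) = (R² + 7*R) + R*(2*R) = (R² + 7*R) + 2*R² = 3*R² + 7*R)
(H(d(N(-5), 4)) + r)² = (-2*(7 + 3*(-2)) - 1/484)² = (-2*(7 - 6) - 1/484)² = (-2*1 - 1/484)² = (-2 - 1/484)² = (-969/484)² = 938961/234256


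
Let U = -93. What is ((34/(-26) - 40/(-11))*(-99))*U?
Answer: 278721/13 ≈ 21440.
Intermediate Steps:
((34/(-26) - 40/(-11))*(-99))*U = ((34/(-26) - 40/(-11))*(-99))*(-93) = ((34*(-1/26) - 40*(-1/11))*(-99))*(-93) = ((-17/13 + 40/11)*(-99))*(-93) = ((333/143)*(-99))*(-93) = -2997/13*(-93) = 278721/13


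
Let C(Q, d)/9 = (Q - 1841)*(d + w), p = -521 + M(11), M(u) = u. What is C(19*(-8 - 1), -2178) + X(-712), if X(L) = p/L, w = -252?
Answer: 15664868895/356 ≈ 4.4002e+7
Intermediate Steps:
p = -510 (p = -521 + 11 = -510)
C(Q, d) = 9*(-1841 + Q)*(-252 + d) (C(Q, d) = 9*((Q - 1841)*(d - 252)) = 9*((-1841 + Q)*(-252 + d)) = 9*(-1841 + Q)*(-252 + d))
X(L) = -510/L
C(19*(-8 - 1), -2178) + X(-712) = (4175388 - 16569*(-2178) - 43092*(-8 - 1) + 9*(19*(-8 - 1))*(-2178)) - 510/(-712) = (4175388 + 36087282 - 43092*(-9) + 9*(19*(-9))*(-2178)) - 510*(-1/712) = (4175388 + 36087282 - 2268*(-171) + 9*(-171)*(-2178)) + 255/356 = (4175388 + 36087282 + 387828 + 3351942) + 255/356 = 44002440 + 255/356 = 15664868895/356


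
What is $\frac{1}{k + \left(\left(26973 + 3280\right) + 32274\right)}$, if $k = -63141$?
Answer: $- \frac{1}{614} \approx -0.0016287$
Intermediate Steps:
$\frac{1}{k + \left(\left(26973 + 3280\right) + 32274\right)} = \frac{1}{-63141 + \left(\left(26973 + 3280\right) + 32274\right)} = \frac{1}{-63141 + \left(30253 + 32274\right)} = \frac{1}{-63141 + 62527} = \frac{1}{-614} = - \frac{1}{614}$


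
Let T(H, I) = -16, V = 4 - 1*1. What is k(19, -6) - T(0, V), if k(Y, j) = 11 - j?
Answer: 33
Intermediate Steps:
V = 3 (V = 4 - 1 = 3)
k(19, -6) - T(0, V) = (11 - 1*(-6)) - 1*(-16) = (11 + 6) + 16 = 17 + 16 = 33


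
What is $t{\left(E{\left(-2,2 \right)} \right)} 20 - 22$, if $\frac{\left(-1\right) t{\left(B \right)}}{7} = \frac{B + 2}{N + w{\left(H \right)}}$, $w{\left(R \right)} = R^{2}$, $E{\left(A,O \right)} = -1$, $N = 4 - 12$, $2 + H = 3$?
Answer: $-2$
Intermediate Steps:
$H = 1$ ($H = -2 + 3 = 1$)
$N = -8$ ($N = 4 - 12 = -8$)
$t{\left(B \right)} = 2 + B$ ($t{\left(B \right)} = - 7 \frac{B + 2}{-8 + 1^{2}} = - 7 \frac{2 + B}{-8 + 1} = - 7 \frac{2 + B}{-7} = - 7 \left(2 + B\right) \left(- \frac{1}{7}\right) = - 7 \left(- \frac{2}{7} - \frac{B}{7}\right) = 2 + B$)
$t{\left(E{\left(-2,2 \right)} \right)} 20 - 22 = \left(2 - 1\right) 20 - 22 = 1 \cdot 20 - 22 = 20 - 22 = -2$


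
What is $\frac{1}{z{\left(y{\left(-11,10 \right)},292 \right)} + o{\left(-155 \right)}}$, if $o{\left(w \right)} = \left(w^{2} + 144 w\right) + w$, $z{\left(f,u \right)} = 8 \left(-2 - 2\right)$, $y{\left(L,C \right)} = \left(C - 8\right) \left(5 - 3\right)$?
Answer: $\frac{1}{1518} \approx 0.00065876$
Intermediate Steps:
$y{\left(L,C \right)} = -16 + 2 C$ ($y{\left(L,C \right)} = \left(-8 + C\right) 2 = -16 + 2 C$)
$z{\left(f,u \right)} = -32$ ($z{\left(f,u \right)} = 8 \left(-4\right) = -32$)
$o{\left(w \right)} = w^{2} + 145 w$
$\frac{1}{z{\left(y{\left(-11,10 \right)},292 \right)} + o{\left(-155 \right)}} = \frac{1}{-32 - 155 \left(145 - 155\right)} = \frac{1}{-32 - -1550} = \frac{1}{-32 + 1550} = \frac{1}{1518}$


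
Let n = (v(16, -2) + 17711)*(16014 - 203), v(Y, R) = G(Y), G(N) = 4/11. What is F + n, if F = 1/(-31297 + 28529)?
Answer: 8526486511589/30448 ≈ 2.8003e+8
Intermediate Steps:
G(N) = 4/11 (G(N) = 4*(1/11) = 4/11)
v(Y, R) = 4/11
F = -1/2768 (F = 1/(-2768) = -1/2768 ≈ -0.00036127)
n = 3080378075/11 (n = (4/11 + 17711)*(16014 - 203) = (194825/11)*15811 = 3080378075/11 ≈ 2.8003e+8)
F + n = -1/2768 + 3080378075/11 = 8526486511589/30448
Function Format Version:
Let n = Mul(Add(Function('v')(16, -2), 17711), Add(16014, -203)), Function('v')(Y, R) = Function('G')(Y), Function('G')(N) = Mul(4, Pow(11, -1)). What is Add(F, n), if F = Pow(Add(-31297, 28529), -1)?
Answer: Rational(8526486511589, 30448) ≈ 2.8003e+8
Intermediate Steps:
Function('G')(N) = Rational(4, 11) (Function('G')(N) = Mul(4, Rational(1, 11)) = Rational(4, 11))
Function('v')(Y, R) = Rational(4, 11)
F = Rational(-1, 2768) (F = Pow(-2768, -1) = Rational(-1, 2768) ≈ -0.00036127)
n = Rational(3080378075, 11) (n = Mul(Add(Rational(4, 11), 17711), Add(16014, -203)) = Mul(Rational(194825, 11), 15811) = Rational(3080378075, 11) ≈ 2.8003e+8)
Add(F, n) = Add(Rational(-1, 2768), Rational(3080378075, 11)) = Rational(8526486511589, 30448)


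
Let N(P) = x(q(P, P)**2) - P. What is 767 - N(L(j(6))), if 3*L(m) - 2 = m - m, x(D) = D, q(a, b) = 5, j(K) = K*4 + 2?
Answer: 2228/3 ≈ 742.67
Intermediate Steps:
j(K) = 2 + 4*K (j(K) = 4*K + 2 = 2 + 4*K)
L(m) = 2/3 (L(m) = 2/3 + (m - m)/3 = 2/3 + (1/3)*0 = 2/3 + 0 = 2/3)
N(P) = 25 - P (N(P) = 5**2 - P = 25 - P)
767 - N(L(j(6))) = 767 - (25 - 1*2/3) = 767 - (25 - 2/3) = 767 - 1*73/3 = 767 - 73/3 = 2228/3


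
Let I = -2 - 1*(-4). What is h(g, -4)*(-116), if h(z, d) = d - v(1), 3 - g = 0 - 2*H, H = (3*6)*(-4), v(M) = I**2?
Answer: 928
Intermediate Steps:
I = 2 (I = -2 + 4 = 2)
v(M) = 4 (v(M) = 2**2 = 4)
H = -72 (H = 18*(-4) = -72)
g = -141 (g = 3 - (0 - 2*(-72)) = 3 - (0 + 144) = 3 - 1*144 = 3 - 144 = -141)
h(z, d) = -4 + d (h(z, d) = d - 1*4 = d - 4 = -4 + d)
h(g, -4)*(-116) = (-4 - 4)*(-116) = -8*(-116) = 928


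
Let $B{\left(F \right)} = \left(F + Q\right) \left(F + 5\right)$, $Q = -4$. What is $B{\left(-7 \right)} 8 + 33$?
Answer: $209$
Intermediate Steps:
$B{\left(F \right)} = \left(-4 + F\right) \left(5 + F\right)$ ($B{\left(F \right)} = \left(F - 4\right) \left(F + 5\right) = \left(-4 + F\right) \left(5 + F\right)$)
$B{\left(-7 \right)} 8 + 33 = \left(-20 - 7 + \left(-7\right)^{2}\right) 8 + 33 = \left(-20 - 7 + 49\right) 8 + 33 = 22 \cdot 8 + 33 = 176 + 33 = 209$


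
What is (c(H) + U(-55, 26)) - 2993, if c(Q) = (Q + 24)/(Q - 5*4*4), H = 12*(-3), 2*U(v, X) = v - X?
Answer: -175937/58 ≈ -3033.4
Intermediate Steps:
U(v, X) = v/2 - X/2 (U(v, X) = (v - X)/2 = v/2 - X/2)
H = -36
c(Q) = (24 + Q)/(-80 + Q) (c(Q) = (24 + Q)/(Q - 20*4) = (24 + Q)/(Q - 80) = (24 + Q)/(-80 + Q))
(c(H) + U(-55, 26)) - 2993 = ((24 - 36)/(-80 - 36) + ((½)*(-55) - ½*26)) - 2993 = (-12/(-116) + (-55/2 - 13)) - 2993 = (-1/116*(-12) - 81/2) - 2993 = (3/29 - 81/2) - 2993 = -2343/58 - 2993 = -175937/58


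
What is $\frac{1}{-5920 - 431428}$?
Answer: $- \frac{1}{437348} \approx -2.2865 \cdot 10^{-6}$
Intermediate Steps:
$\frac{1}{-5920 - 431428} = \frac{1}{-437348} = - \frac{1}{437348}$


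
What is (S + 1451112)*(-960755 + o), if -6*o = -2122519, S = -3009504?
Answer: 945946801052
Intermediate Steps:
o = 2122519/6 (o = -1/6*(-2122519) = 2122519/6 ≈ 3.5375e+5)
(S + 1451112)*(-960755 + o) = (-3009504 + 1451112)*(-960755 + 2122519/6) = -1558392*(-3642011/6) = 945946801052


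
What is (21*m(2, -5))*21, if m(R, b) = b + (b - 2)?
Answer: -5292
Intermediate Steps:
m(R, b) = -2 + 2*b (m(R, b) = b + (-2 + b) = -2 + 2*b)
(21*m(2, -5))*21 = (21*(-2 + 2*(-5)))*21 = (21*(-2 - 10))*21 = (21*(-12))*21 = -252*21 = -5292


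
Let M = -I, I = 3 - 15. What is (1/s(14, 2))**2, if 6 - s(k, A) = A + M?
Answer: 1/64 ≈ 0.015625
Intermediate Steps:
I = -12
M = 12 (M = -1*(-12) = 12)
s(k, A) = -6 - A (s(k, A) = 6 - (A + 12) = 6 - (12 + A) = 6 + (-12 - A) = -6 - A)
(1/s(14, 2))**2 = (1/(-6 - 1*2))**2 = (1/(-6 - 2))**2 = (1/(-8))**2 = (-1/8)**2 = 1/64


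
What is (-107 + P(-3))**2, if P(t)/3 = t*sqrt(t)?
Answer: 11206 + 1926*I*sqrt(3) ≈ 11206.0 + 3335.9*I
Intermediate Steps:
P(t) = 3*t**(3/2) (P(t) = 3*(t*sqrt(t)) = 3*t**(3/2))
(-107 + P(-3))**2 = (-107 + 3*(-3)**(3/2))**2 = (-107 + 3*(-3*I*sqrt(3)))**2 = (-107 - 9*I*sqrt(3))**2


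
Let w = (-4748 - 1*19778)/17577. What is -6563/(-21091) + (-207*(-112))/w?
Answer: -4297265267075/258638933 ≈ -16615.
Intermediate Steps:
w = -24526/17577 (w = (-4748 - 19778)*(1/17577) = -24526*1/17577 = -24526/17577 ≈ -1.3953)
-6563/(-21091) + (-207*(-112))/w = -6563/(-21091) + (-207*(-112))/(-24526/17577) = -6563*(-1/21091) + 23184*(-17577/24526) = 6563/21091 - 203752584/12263 = -4297265267075/258638933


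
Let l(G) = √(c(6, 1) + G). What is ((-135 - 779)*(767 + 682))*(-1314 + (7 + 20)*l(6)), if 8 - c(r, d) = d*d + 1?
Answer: 1740243204 - 71516844*√3 ≈ 1.6164e+9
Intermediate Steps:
c(r, d) = 7 - d² (c(r, d) = 8 - (d*d + 1) = 8 - (d² + 1) = 8 - (1 + d²) = 8 + (-1 - d²) = 7 - d²)
l(G) = √(6 + G) (l(G) = √((7 - 1*1²) + G) = √((7 - 1*1) + G) = √((7 - 1) + G) = √(6 + G))
((-135 - 779)*(767 + 682))*(-1314 + (7 + 20)*l(6)) = ((-135 - 779)*(767 + 682))*(-1314 + (7 + 20)*√(6 + 6)) = (-914*1449)*(-1314 + 27*√12) = -1324386*(-1314 + 27*(2*√3)) = -1324386*(-1314 + 54*√3) = 1740243204 - 71516844*√3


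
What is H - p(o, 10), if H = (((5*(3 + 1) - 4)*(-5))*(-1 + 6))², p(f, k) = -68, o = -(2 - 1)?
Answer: 160068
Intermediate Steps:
o = -1 (o = -1*1 = -1)
H = 160000 (H = (((5*4 - 4)*(-5))*5)² = (((20 - 4)*(-5))*5)² = ((16*(-5))*5)² = (-80*5)² = (-400)² = 160000)
H - p(o, 10) = 160000 - 1*(-68) = 160000 + 68 = 160068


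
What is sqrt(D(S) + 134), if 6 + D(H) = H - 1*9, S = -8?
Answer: sqrt(111) ≈ 10.536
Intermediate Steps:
D(H) = -15 + H (D(H) = -6 + (H - 1*9) = -6 + (H - 9) = -6 + (-9 + H) = -15 + H)
sqrt(D(S) + 134) = sqrt((-15 - 8) + 134) = sqrt(-23 + 134) = sqrt(111)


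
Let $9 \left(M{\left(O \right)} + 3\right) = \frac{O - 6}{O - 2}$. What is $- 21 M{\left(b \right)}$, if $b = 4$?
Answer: $\frac{196}{3} \approx 65.333$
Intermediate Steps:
$M{\left(O \right)} = -3 + \frac{-6 + O}{9 \left(-2 + O\right)}$ ($M{\left(O \right)} = -3 + \frac{\left(O - 6\right) \frac{1}{O - 2}}{9} = -3 + \frac{\left(-6 + O\right) \frac{1}{-2 + O}}{9} = -3 + \frac{\frac{1}{-2 + O} \left(-6 + O\right)}{9} = -3 + \frac{-6 + O}{9 \left(-2 + O\right)}$)
$- 21 M{\left(b \right)} = - 21 \frac{2 \left(24 - 52\right)}{9 \left(-2 + 4\right)} = - 21 \frac{2 \left(24 - 52\right)}{9 \cdot 2} = - 21 \cdot \frac{2}{9} \cdot \frac{1}{2} \left(-28\right) = - \frac{21 \left(-28\right)}{9} = \left(-1\right) \left(- \frac{196}{3}\right) = \frac{196}{3}$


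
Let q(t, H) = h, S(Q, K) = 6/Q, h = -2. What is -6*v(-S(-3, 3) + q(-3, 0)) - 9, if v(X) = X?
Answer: -9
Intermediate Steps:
q(t, H) = -2
-6*v(-S(-3, 3) + q(-3, 0)) - 9 = -6*(-6/(-3) - 2) - 9 = -6*(-6*(-1)/3 - 2) - 9 = -6*(-1*(-2) - 2) - 9 = -6*(2 - 2) - 9 = -6*0 - 9 = 0 - 9 = -9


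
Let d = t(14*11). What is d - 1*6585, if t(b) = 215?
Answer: -6370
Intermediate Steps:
d = 215
d - 1*6585 = 215 - 1*6585 = 215 - 6585 = -6370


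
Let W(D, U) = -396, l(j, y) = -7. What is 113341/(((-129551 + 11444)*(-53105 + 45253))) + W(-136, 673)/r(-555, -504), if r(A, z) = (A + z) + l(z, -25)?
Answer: 14129299325/38022422724 ≈ 0.37160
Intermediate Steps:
r(A, z) = -7 + A + z (r(A, z) = (A + z) - 7 = -7 + A + z)
113341/(((-129551 + 11444)*(-53105 + 45253))) + W(-136, 673)/r(-555, -504) = 113341/(((-129551 + 11444)*(-53105 + 45253))) - 396/(-7 - 555 - 504) = 113341/((-118107*(-7852))) - 396/(-1066) = 113341/927376164 - 396*(-1/1066) = 113341*(1/927376164) + 198/533 = 113341/927376164 + 198/533 = 14129299325/38022422724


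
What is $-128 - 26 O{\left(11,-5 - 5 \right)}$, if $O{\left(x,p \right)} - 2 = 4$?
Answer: $-284$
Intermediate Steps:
$O{\left(x,p \right)} = 6$ ($O{\left(x,p \right)} = 2 + 4 = 6$)
$-128 - 26 O{\left(11,-5 - 5 \right)} = -128 - 156 = -284$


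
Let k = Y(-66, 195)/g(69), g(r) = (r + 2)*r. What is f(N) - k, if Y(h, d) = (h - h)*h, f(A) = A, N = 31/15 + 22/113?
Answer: 3833/1695 ≈ 2.2614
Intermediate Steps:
N = 3833/1695 (N = 31*(1/15) + 22*(1/113) = 31/15 + 22/113 = 3833/1695 ≈ 2.2614)
g(r) = r*(2 + r) (g(r) = (2 + r)*r = r*(2 + r))
Y(h, d) = 0 (Y(h, d) = 0*h = 0)
k = 0 (k = 0/((69*(2 + 69))) = 0/((69*71)) = 0/4899 = 0*(1/4899) = 0)
f(N) - k = 3833/1695 - 1*0 = 3833/1695 + 0 = 3833/1695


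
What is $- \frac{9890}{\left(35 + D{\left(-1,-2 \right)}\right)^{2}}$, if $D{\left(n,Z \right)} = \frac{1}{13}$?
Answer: $- \frac{835705}{103968} \approx -8.0381$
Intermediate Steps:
$D{\left(n,Z \right)} = \frac{1}{13}$
$- \frac{9890}{\left(35 + D{\left(-1,-2 \right)}\right)^{2}} = - \frac{9890}{\left(35 + \frac{1}{13}\right)^{2}} = - \frac{9890}{\left(\frac{456}{13}\right)^{2}} = - \frac{9890}{\frac{207936}{169}} = \left(-9890\right) \frac{169}{207936} = - \frac{835705}{103968}$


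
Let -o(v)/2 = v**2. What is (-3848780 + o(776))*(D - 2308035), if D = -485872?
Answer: 14117980866724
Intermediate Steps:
o(v) = -2*v**2
(-3848780 + o(776))*(D - 2308035) = (-3848780 - 2*776**2)*(-485872 - 2308035) = (-3848780 - 2*602176)*(-2793907) = (-3848780 - 1204352)*(-2793907) = -5053132*(-2793907) = 14117980866724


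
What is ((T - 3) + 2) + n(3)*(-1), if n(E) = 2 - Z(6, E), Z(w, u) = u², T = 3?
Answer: 9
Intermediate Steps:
n(E) = 2 - E²
((T - 3) + 2) + n(3)*(-1) = ((3 - 3) + 2) + (2 - 1*3²)*(-1) = (0 + 2) + (2 - 1*9)*(-1) = 2 + (2 - 9)*(-1) = 2 - 7*(-1) = 2 + 7 = 9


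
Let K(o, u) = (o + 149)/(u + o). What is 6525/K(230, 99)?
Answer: 2146725/379 ≈ 5664.2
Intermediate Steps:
K(o, u) = (149 + o)/(o + u)
6525/K(230, 99) = 6525/(((149 + 230)/(230 + 99))) = 6525/((379/329)) = 6525/(((1/329)*379)) = 6525/(379/329) = 6525*(329/379) = 2146725/379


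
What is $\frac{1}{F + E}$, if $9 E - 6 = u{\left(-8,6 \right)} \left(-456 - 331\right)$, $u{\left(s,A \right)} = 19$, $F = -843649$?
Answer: $- \frac{9}{7607788} \approx -1.183 \cdot 10^{-6}$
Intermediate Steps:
$E = - \frac{14947}{9}$ ($E = \frac{2}{3} + \frac{19 \left(-456 - 331\right)}{9} = \frac{2}{3} + \frac{19 \left(-787\right)}{9} = \frac{2}{3} + \frac{1}{9} \left(-14953\right) = \frac{2}{3} - \frac{14953}{9} = - \frac{14947}{9} \approx -1660.8$)
$\frac{1}{F + E} = \frac{1}{-843649 - \frac{14947}{9}} = \frac{1}{- \frac{7607788}{9}} = - \frac{9}{7607788}$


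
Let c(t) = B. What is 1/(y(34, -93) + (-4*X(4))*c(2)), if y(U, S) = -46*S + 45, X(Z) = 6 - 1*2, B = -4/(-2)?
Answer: 1/4291 ≈ 0.00023305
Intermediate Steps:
B = 2 (B = -4*(-½) = 2)
c(t) = 2
X(Z) = 4 (X(Z) = 6 - 2 = 4)
y(U, S) = 45 - 46*S
1/(y(34, -93) + (-4*X(4))*c(2)) = 1/((45 - 46*(-93)) - 4*4*2) = 1/((45 + 4278) - 16*2) = 1/(4323 - 32) = 1/4291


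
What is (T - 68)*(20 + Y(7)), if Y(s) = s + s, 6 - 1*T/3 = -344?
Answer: 33388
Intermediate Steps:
T = 1050 (T = 18 - 3*(-344) = 18 + 1032 = 1050)
Y(s) = 2*s
(T - 68)*(20 + Y(7)) = (1050 - 68)*(20 + 2*7) = 982*(20 + 14) = 982*34 = 33388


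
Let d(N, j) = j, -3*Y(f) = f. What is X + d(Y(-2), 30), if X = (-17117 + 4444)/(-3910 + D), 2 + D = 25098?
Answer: 622907/21186 ≈ 29.402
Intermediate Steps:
D = 25096 (D = -2 + 25098 = 25096)
Y(f) = -f/3
X = -12673/21186 (X = (-17117 + 4444)/(-3910 + 25096) = -12673/21186 ≈ -0.59818)
X + d(Y(-2), 30) = -12673/21186 + 30 = 622907/21186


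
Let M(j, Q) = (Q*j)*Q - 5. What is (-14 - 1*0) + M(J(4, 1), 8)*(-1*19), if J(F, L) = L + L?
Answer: -2351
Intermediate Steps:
J(F, L) = 2*L
M(j, Q) = -5 + j*Q² (M(j, Q) = j*Q² - 5 = -5 + j*Q²)
(-14 - 1*0) + M(J(4, 1), 8)*(-1*19) = (-14 - 1*0) + (-5 + (2*1)*8²)*(-1*19) = (-14 + 0) + (-5 + 2*64)*(-19) = -14 + (-5 + 128)*(-19) = -14 + 123*(-19) = -14 - 2337 = -2351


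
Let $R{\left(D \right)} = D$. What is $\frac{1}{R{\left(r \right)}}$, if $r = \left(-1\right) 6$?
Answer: $- \frac{1}{6} \approx -0.16667$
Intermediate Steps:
$r = -6$
$\frac{1}{R{\left(r \right)}} = \frac{1}{-6} = - \frac{1}{6}$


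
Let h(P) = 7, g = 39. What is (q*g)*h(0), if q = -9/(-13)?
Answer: 189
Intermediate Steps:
q = 9/13 (q = -9*(-1/13) = 9/13 ≈ 0.69231)
(q*g)*h(0) = ((9/13)*39)*7 = 27*7 = 189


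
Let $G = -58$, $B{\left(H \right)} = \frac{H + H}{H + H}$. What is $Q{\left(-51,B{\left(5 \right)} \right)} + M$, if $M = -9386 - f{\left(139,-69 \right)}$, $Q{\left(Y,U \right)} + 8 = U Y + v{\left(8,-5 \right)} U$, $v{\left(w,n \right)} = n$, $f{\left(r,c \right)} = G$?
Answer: $-9392$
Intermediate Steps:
$B{\left(H \right)} = 1$ ($B{\left(H \right)} = \frac{2 H}{2 H} = 2 H \frac{1}{2 H} = 1$)
$f{\left(r,c \right)} = -58$
$Q{\left(Y,U \right)} = -8 - 5 U + U Y$ ($Q{\left(Y,U \right)} = -8 + \left(U Y - 5 U\right) = -8 + \left(- 5 U + U Y\right) = -8 - 5 U + U Y$)
$M = -9328$ ($M = -9386 - -58 = -9386 + 58 = -9328$)
$Q{\left(-51,B{\left(5 \right)} \right)} + M = \left(-8 - 5 + 1 \left(-51\right)\right) - 9328 = \left(-8 - 5 - 51\right) - 9328 = -64 - 9328 = -9392$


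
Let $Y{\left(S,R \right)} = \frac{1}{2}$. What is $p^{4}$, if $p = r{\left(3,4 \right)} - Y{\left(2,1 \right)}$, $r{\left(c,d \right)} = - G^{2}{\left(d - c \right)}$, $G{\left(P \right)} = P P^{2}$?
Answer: $\frac{81}{16} \approx 5.0625$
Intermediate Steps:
$G{\left(P \right)} = P^{3}$
$r{\left(c,d \right)} = - \left(d - c\right)^{6}$ ($r{\left(c,d \right)} = - \left(\left(d - c\right)^{3}\right)^{2} = - \left(d - c\right)^{6}$)
$Y{\left(S,R \right)} = \frac{1}{2}$
$p = - \frac{3}{2}$ ($p = - \left(3 - 4\right)^{6} - \frac{1}{2} = - \left(-1\right)^{6} - \frac{1}{2} = \left(-1\right) 1 - \frac{1}{2} = -1 - \frac{1}{2} = - \frac{3}{2} \approx -1.5$)
$p^{4} = \left(- \frac{3}{2}\right)^{4} = \frac{81}{16}$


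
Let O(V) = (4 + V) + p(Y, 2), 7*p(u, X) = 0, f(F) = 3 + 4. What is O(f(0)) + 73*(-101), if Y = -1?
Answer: -7362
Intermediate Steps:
f(F) = 7
p(u, X) = 0 (p(u, X) = (⅐)*0 = 0)
O(V) = 4 + V (O(V) = (4 + V) + 0 = 4 + V)
O(f(0)) + 73*(-101) = (4 + 7) + 73*(-101) = 11 - 7373 = -7362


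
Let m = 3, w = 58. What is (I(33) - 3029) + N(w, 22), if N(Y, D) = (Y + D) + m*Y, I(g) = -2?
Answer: -2777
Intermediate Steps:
N(Y, D) = D + 4*Y (N(Y, D) = (Y + D) + 3*Y = (D + Y) + 3*Y = D + 4*Y)
(I(33) - 3029) + N(w, 22) = (-2 - 3029) + (22 + 4*58) = -3031 + (22 + 232) = -3031 + 254 = -2777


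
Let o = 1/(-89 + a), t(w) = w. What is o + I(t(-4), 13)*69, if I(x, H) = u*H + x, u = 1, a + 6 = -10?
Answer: 65204/105 ≈ 620.99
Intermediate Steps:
a = -16 (a = -6 - 10 = -16)
o = -1/105 (o = 1/(-89 - 16) = 1/(-105) = -1/105 ≈ -0.0095238)
I(x, H) = H + x (I(x, H) = 1*H + x = H + x)
o + I(t(-4), 13)*69 = -1/105 + (13 - 4)*69 = -1/105 + 9*69 = -1/105 + 621 = 65204/105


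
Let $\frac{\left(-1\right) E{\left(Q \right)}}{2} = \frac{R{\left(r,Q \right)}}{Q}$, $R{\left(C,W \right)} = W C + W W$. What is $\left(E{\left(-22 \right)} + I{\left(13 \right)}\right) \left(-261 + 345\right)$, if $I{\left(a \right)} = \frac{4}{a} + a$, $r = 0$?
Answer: $\frac{62580}{13} \approx 4813.8$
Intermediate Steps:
$I{\left(a \right)} = a + \frac{4}{a}$
$R{\left(C,W \right)} = W^{2} + C W$ ($R{\left(C,W \right)} = C W + W^{2} = W^{2} + C W$)
$E{\left(Q \right)} = - 2 Q$ ($E{\left(Q \right)} = - 2 \frac{Q \left(0 + Q\right)}{Q} = - 2 \frac{Q Q}{Q} = - 2 \frac{Q^{2}}{Q} = - 2 Q$)
$\left(E{\left(-22 \right)} + I{\left(13 \right)}\right) \left(-261 + 345\right) = \left(\left(-2\right) \left(-22\right) + \left(13 + \frac{4}{13}\right)\right) \left(-261 + 345\right) = \left(44 + \left(13 + 4 \cdot \frac{1}{13}\right)\right) 84 = \left(44 + \left(13 + \frac{4}{13}\right)\right) 84 = \left(44 + \frac{173}{13}\right) 84 = \frac{745}{13} \cdot 84 = \frac{62580}{13}$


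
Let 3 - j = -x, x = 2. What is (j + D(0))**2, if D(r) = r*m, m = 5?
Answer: 25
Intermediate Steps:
D(r) = 5*r (D(r) = r*5 = 5*r)
j = 5 (j = 3 - (-1)*2 = 3 - 1*(-2) = 3 + 2 = 5)
(j + D(0))**2 = (5 + 5*0)**2 = (5 + 0)**2 = 5**2 = 25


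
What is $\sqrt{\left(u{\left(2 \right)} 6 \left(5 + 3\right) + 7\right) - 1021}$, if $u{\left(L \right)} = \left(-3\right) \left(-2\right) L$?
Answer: $i \sqrt{438} \approx 20.928 i$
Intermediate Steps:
$u{\left(L \right)} = 6 L$
$\sqrt{\left(u{\left(2 \right)} 6 \left(5 + 3\right) + 7\right) - 1021} = \sqrt{\left(6 \cdot 2 \cdot 6 \left(5 + 3\right) + 7\right) - 1021} = \sqrt{\left(12 \cdot 6 \cdot 8 + 7\right) - 1021} = \sqrt{\left(12 \cdot 48 + 7\right) - 1021} = \sqrt{\left(576 + 7\right) - 1021} = \sqrt{583 - 1021} = \sqrt{-438} = i \sqrt{438}$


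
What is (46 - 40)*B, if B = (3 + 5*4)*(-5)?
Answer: -690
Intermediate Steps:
B = -115 (B = (3 + 20)*(-5) = 23*(-5) = -115)
(46 - 40)*B = (46 - 40)*(-115) = 6*(-115) = -690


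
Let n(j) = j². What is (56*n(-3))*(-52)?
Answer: -26208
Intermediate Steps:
(56*n(-3))*(-52) = (56*(-3)²)*(-52) = (56*9)*(-52) = 504*(-52) = -26208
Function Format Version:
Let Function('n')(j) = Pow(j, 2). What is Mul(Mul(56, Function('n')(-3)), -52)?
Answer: -26208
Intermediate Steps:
Mul(Mul(56, Function('n')(-3)), -52) = Mul(Mul(56, Pow(-3, 2)), -52) = Mul(Mul(56, 9), -52) = Mul(504, -52) = -26208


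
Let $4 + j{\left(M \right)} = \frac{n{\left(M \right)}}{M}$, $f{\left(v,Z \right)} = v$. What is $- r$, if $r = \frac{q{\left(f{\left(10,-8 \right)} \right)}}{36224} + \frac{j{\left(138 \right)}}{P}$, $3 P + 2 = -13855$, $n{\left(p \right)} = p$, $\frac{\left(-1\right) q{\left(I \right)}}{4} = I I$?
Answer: $\frac{108683}{10457416} \approx 0.010393$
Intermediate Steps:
$q{\left(I \right)} = - 4 I^{2}$ ($q{\left(I \right)} = - 4 I I = - 4 I^{2}$)
$P = -4619$ ($P = - \frac{2}{3} + \frac{1}{3} \left(-13855\right) = - \frac{2}{3} - \frac{13855}{3} = -4619$)
$j{\left(M \right)} = -3$ ($j{\left(M \right)} = -4 + \frac{M}{M} = -4 + 1 = -3$)
$r = - \frac{108683}{10457416}$ ($r = \frac{\left(-4\right) 10^{2}}{36224} - \frac{3}{-4619} = \left(-4\right) 100 \cdot \frac{1}{36224} - - \frac{3}{4619} = \left(-400\right) \frac{1}{36224} + \frac{3}{4619} = - \frac{25}{2264} + \frac{3}{4619} = - \frac{108683}{10457416} \approx -0.010393$)
$- r = \left(-1\right) \left(- \frac{108683}{10457416}\right) = \frac{108683}{10457416}$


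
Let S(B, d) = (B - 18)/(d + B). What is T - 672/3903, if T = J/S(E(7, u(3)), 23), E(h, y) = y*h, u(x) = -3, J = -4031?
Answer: 10479926/50739 ≈ 206.55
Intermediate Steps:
E(h, y) = h*y
S(B, d) = (-18 + B)/(B + d)
T = 8062/39 (T = -4031*(7*(-3) + 23)/(-18 + 7*(-3)) = -4031*(-21 + 23)/(-18 - 21) = -4031/(-39/2) = -4031*(-2/39) = 8062/39 ≈ 206.72)
T - 672/3903 = 8062/39 - 672/3903 = 8062/39 - 1*224/1301 = 8062/39 - 224/1301 = 10479926/50739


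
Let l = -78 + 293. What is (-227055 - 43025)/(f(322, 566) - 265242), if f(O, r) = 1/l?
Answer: 58067200/57027029 ≈ 1.0182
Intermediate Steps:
l = 215
f(O, r) = 1/215
(-227055 - 43025)/(f(322, 566) - 265242) = (-227055 - 43025)/(1/215 - 265242) = -270080/(-57027029/215) = -270080*(-215/57027029) = 58067200/57027029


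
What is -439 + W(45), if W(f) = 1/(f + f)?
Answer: -39509/90 ≈ -438.99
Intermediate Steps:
W(f) = 1/(2*f)
-439 + W(45) = -439 + (1/2)/45 = -439 + (1/2)*(1/45) = -439 + 1/90 = -39509/90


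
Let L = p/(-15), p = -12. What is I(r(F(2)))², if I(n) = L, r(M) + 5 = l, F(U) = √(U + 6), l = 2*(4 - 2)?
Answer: 16/25 ≈ 0.64000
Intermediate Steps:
L = ⅘ (L = -12/(-15) = -12*(-1/15) = ⅘ ≈ 0.80000)
l = 4 (l = 2*2 = 4)
F(U) = √(6 + U)
r(M) = -1 (r(M) = -5 + 4 = -1)
I(n) = ⅘
I(r(F(2)))² = (⅘)² = 16/25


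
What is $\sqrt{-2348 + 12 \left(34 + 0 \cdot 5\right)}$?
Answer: $2 i \sqrt{485} \approx 44.045 i$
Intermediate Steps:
$\sqrt{-2348 + 12 \left(34 + 0 \cdot 5\right)} = \sqrt{-2348 + 12 \left(34 + 0\right)} = \sqrt{-2348 + 12 \cdot 34} = \sqrt{-2348 + 408} = \sqrt{-1940} = 2 i \sqrt{485}$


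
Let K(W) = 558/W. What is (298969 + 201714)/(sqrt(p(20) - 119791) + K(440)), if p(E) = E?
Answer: 30731922540/5796994241 - 24233057200*I*sqrt(119771)/5796994241 ≈ 5.3014 - 1446.7*I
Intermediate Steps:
(298969 + 201714)/(sqrt(p(20) - 119791) + K(440)) = (298969 + 201714)/(sqrt(20 - 119791) + 558/440) = 500683/(sqrt(-119771) + 558*(1/440)) = 500683/(I*sqrt(119771) + 279/220) = 500683/(279/220 + I*sqrt(119771))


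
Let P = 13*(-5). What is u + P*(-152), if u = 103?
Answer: 9983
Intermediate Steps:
P = -65
u + P*(-152) = 103 - 65*(-152) = 103 + 9880 = 9983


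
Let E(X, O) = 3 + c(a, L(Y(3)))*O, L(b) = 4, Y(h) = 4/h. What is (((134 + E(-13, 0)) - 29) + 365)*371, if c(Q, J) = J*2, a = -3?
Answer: 175483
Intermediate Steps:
c(Q, J) = 2*J
E(X, O) = 3 + 8*O (E(X, O) = 3 + (2*4)*O = 3 + 8*O)
(((134 + E(-13, 0)) - 29) + 365)*371 = (((134 + (3 + 8*0)) - 29) + 365)*371 = (((134 + (3 + 0)) - 29) + 365)*371 = (((134 + 3) - 29) + 365)*371 = ((137 - 29) + 365)*371 = (108 + 365)*371 = 473*371 = 175483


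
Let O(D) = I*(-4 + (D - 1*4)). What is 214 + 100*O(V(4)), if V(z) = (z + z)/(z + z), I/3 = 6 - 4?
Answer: -3986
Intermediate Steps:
I = 6 (I = 3*(6 - 4) = 3*2 = 6)
V(z) = 1 (V(z) = (2*z)/((2*z)) = (2*z)*(1/(2*z)) = 1)
O(D) = -48 + 6*D (O(D) = 6*(-4 + (D - 1*4)) = 6*(-4 + (D - 4)) = 6*(-4 + (-4 + D)) = 6*(-8 + D) = -48 + 6*D)
214 + 100*O(V(4)) = 214 + 100*(-48 + 6*1) = 214 + 100*(-48 + 6) = 214 + 100*(-42) = 214 - 4200 = -3986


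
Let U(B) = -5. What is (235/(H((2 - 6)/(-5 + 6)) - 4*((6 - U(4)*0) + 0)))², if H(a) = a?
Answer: 55225/784 ≈ 70.440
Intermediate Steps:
(235/(H((2 - 6)/(-5 + 6)) - 4*((6 - U(4)*0) + 0)))² = (235/((2 - 6)/(-5 + 6) - 4*((6 - 1*(-5)*0) + 0)))² = (235/(-4/1 - 4*((6 + 5*0) + 0)))² = (235/(-4*1 - 4*((6 + 0) + 0)))² = (235/(-4 - 4*(6 + 0)))² = (235/(-4 - 4*6))² = (235/(-4 - 1*24))² = (235/(-4 - 24))² = (235/(-28))² = (235*(-1/28))² = (-235/28)² = 55225/784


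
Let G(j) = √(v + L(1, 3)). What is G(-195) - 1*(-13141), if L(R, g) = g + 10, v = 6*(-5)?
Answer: 13141 + I*√17 ≈ 13141.0 + 4.1231*I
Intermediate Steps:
v = -30
L(R, g) = 10 + g
G(j) = I*√17 (G(j) = √(-30 + (10 + 3)) = √(-30 + 13) = √(-17) = I*√17)
G(-195) - 1*(-13141) = I*√17 - 1*(-13141) = I*√17 + 13141 = 13141 + I*√17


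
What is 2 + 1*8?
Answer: 10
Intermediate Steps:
2 + 1*8 = 2 + 8 = 10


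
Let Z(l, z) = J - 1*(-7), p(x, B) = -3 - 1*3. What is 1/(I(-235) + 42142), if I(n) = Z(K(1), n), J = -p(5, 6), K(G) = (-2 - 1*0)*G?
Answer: 1/42155 ≈ 2.3722e-5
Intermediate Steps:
K(G) = -2*G (K(G) = (-2 + 0)*G = -2*G)
p(x, B) = -6 (p(x, B) = -3 - 3 = -6)
J = 6 (J = -1*(-6) = 6)
Z(l, z) = 13 (Z(l, z) = 6 - 1*(-7) = 6 + 7 = 13)
I(n) = 13
1/(I(-235) + 42142) = 1/(13 + 42142) = 1/42155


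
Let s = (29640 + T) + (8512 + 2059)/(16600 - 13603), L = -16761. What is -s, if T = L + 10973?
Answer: -71495015/2997 ≈ -23856.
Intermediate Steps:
T = -5788 (T = -16761 + 10973 = -5788)
s = 71495015/2997 (s = (29640 - 5788) + (8512 + 2059)/(16600 - 13603) = 23852 + 10571/2997 = 71495015/2997 ≈ 23856.)
-s = -1*71495015/2997 = -71495015/2997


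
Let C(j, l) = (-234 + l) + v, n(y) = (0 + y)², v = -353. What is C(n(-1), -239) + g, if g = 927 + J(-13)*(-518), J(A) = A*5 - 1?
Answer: 34289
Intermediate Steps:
J(A) = -1 + 5*A (J(A) = 5*A - 1 = -1 + 5*A)
n(y) = y²
g = 35115 (g = 927 + (-1 + 5*(-13))*(-518) = 927 + (-1 - 65)*(-518) = 927 - 66*(-518) = 927 + 34188 = 35115)
C(j, l) = -587 + l (C(j, l) = (-234 + l) - 353 = -587 + l)
C(n(-1), -239) + g = (-587 - 239) + 35115 = -826 + 35115 = 34289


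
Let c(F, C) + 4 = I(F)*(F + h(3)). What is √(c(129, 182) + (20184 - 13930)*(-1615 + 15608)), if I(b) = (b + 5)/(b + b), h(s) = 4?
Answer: √1456291969257/129 ≈ 9354.8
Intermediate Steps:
I(b) = (5 + b)/(2*b) (I(b) = (5 + b)/((2*b)) = (5 + b)*(1/(2*b)) = (5 + b)/(2*b))
c(F, C) = -4 + (4 + F)*(5 + F)/(2*F) (c(F, C) = -4 + ((5 + F)/(2*F))*(F + 4) = -4 + ((5 + F)/(2*F))*(4 + F) = -4 + (4 + F)*(5 + F)/(2*F))
√(c(129, 182) + (20184 - 13930)*(-1615 + 15608)) = √((½)*(20 + 129 + 129²)/129 + (20184 - 13930)*(-1615 + 15608)) = √((½)*(1/129)*(20 + 129 + 16641) + 6254*13993) = √((½)*(1/129)*16790 + 87512222) = √(8395/129 + 87512222) = √(11289085033/129) = √1456291969257/129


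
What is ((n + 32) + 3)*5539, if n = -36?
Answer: -5539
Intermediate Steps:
((n + 32) + 3)*5539 = ((-36 + 32) + 3)*5539 = (-4 + 3)*5539 = -1*5539 = -5539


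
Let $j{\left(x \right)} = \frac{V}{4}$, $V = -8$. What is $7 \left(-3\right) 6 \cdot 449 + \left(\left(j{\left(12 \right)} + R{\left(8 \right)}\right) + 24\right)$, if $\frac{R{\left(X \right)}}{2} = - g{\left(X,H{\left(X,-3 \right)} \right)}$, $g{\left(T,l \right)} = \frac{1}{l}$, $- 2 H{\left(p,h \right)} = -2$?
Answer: $-56554$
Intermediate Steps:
$H{\left(p,h \right)} = 1$ ($H{\left(p,h \right)} = \left(- \frac{1}{2}\right) \left(-2\right) = 1$)
$j{\left(x \right)} = -2$ ($j{\left(x \right)} = - \frac{8}{4} = \left(-8\right) \frac{1}{4} = -2$)
$R{\left(X \right)} = -2$ ($R{\left(X \right)} = 2 \left(- 1^{-1}\right) = 2 \left(\left(-1\right) 1\right) = 2 \left(-1\right) = -2$)
$7 \left(-3\right) 6 \cdot 449 + \left(\left(j{\left(12 \right)} + R{\left(8 \right)}\right) + 24\right) = 7 \left(-3\right) 6 \cdot 449 + \left(\left(-2 - 2\right) + 24\right) = \left(-21\right) 6 \cdot 449 + \left(-4 + 24\right) = \left(-126\right) 449 + 20 = -56574 + 20 = -56554$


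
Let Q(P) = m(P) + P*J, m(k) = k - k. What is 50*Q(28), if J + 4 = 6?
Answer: 2800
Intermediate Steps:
J = 2 (J = -4 + 6 = 2)
m(k) = 0
Q(P) = 2*P (Q(P) = 0 + P*2 = 0 + 2*P = 2*P)
50*Q(28) = 50*(2*28) = 50*56 = 2800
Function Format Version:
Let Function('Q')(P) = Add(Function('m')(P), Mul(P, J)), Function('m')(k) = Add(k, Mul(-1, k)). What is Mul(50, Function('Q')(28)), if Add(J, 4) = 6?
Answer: 2800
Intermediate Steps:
J = 2 (J = Add(-4, 6) = 2)
Function('m')(k) = 0
Function('Q')(P) = Mul(2, P) (Function('Q')(P) = Add(0, Mul(P, 2)) = Add(0, Mul(2, P)) = Mul(2, P))
Mul(50, Function('Q')(28)) = Mul(50, Mul(2, 28)) = Mul(50, 56) = 2800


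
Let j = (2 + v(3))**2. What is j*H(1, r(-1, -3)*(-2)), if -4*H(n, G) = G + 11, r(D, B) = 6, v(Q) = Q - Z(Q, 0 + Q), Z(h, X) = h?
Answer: 1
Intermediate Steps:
v(Q) = 0 (v(Q) = Q - Q = 0)
H(n, G) = -11/4 - G/4 (H(n, G) = -(G + 11)/4 = -(11 + G)/4 = -11/4 - G/4)
j = 4 (j = (2 + 0)**2 = 2**2 = 4)
j*H(1, r(-1, -3)*(-2)) = 4*(-11/4 - 3*(-2)/2) = 4*(-11/4 - 1/4*(-12)) = 4*(-11/4 + 3) = 4*(1/4) = 1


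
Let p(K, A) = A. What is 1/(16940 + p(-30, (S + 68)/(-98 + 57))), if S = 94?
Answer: 41/694378 ≈ 5.9046e-5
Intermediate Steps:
1/(16940 + p(-30, (S + 68)/(-98 + 57))) = 1/(16940 + (94 + 68)/(-98 + 57)) = 1/(16940 + 162/(-41)) = 1/(16940 + 162*(-1/41)) = 1/(16940 - 162/41) = 1/(694378/41) = 41/694378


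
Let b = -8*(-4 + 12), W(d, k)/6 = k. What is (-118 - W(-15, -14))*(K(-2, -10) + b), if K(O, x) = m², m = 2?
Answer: 2040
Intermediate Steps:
W(d, k) = 6*k
K(O, x) = 4 (K(O, x) = 2² = 4)
b = -64 (b = -8*8 = -64)
(-118 - W(-15, -14))*(K(-2, -10) + b) = (-118 - 6*(-14))*(4 - 64) = (-118 - 1*(-84))*(-60) = (-118 + 84)*(-60) = -34*(-60) = 2040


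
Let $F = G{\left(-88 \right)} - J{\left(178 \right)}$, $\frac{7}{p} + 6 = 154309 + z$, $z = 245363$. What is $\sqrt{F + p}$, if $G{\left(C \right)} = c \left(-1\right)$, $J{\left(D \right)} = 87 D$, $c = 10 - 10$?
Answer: $\frac{i \sqrt{2473623865558554}}{399666} \approx 124.44 i$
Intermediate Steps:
$c = 0$ ($c = 10 - 10 = 0$)
$p = \frac{7}{399666}$ ($p = \frac{7}{-6 + \left(154309 + 245363\right)} = \frac{7}{-6 + 399672} = \frac{7}{399666} \approx 1.7515 \cdot 10^{-5}$)
$G{\left(C \right)} = 0$ ($G{\left(C \right)} = 0 \left(-1\right) = 0$)
$F = -15486$ ($F = 0 - 87 \cdot 178 = 0 - 15486 = -15486$)
$\sqrt{F + p} = \sqrt{-15486 + \frac{7}{399666}} = \sqrt{- \frac{6189227669}{399666}} = \frac{i \sqrt{2473623865558554}}{399666}$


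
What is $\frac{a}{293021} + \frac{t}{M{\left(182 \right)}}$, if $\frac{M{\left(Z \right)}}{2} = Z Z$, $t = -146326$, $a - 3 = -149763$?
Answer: $- \frac{26398945663}{9706027604} \approx -2.7198$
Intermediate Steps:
$a = -149760$ ($a = 3 - 149763 = -149760$)
$M{\left(Z \right)} = 2 Z^{2}$ ($M{\left(Z \right)} = 2 Z Z = 2 Z^{2}$)
$\frac{a}{293021} + \frac{t}{M{\left(182 \right)}} = - \frac{149760}{293021} - \frac{146326}{2 \cdot 182^{2}} = \left(-149760\right) \frac{1}{293021} - \frac{146326}{2 \cdot 33124} = - \frac{149760}{293021} - \frac{146326}{66248} = - \frac{149760}{293021} - \frac{73163}{33124} = - \frac{26398945663}{9706027604}$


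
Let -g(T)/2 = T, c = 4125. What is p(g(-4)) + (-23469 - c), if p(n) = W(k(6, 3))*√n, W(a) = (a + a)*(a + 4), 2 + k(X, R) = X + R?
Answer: -27594 + 308*√2 ≈ -27158.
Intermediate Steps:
k(X, R) = -2 + R + X (k(X, R) = -2 + (X + R) = -2 + (R + X) = -2 + R + X)
W(a) = 2*a*(4 + a) (W(a) = (2*a)*(4 + a) = 2*a*(4 + a))
g(T) = -2*T
p(n) = 154*√n (p(n) = (2*(-2 + 3 + 6)*(4 + (-2 + 3 + 6)))*√n = (2*7*(4 + 7))*√n = (2*7*11)*√n = 154*√n)
p(g(-4)) + (-23469 - c) = 154*√(-2*(-4)) + (-23469 - 1*4125) = 154*√8 + (-23469 - 4125) = 154*(2*√2) - 27594 = 308*√2 - 27594 = -27594 + 308*√2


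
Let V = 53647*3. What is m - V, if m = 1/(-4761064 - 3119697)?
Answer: -1268337556102/7880761 ≈ -1.6094e+5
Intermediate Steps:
m = -1/7880761 (m = 1/(-7880761) = -1/7880761 ≈ -1.2689e-7)
V = 160941
m - V = -1/7880761 - 1*160941 = -1/7880761 - 160941 = -1268337556102/7880761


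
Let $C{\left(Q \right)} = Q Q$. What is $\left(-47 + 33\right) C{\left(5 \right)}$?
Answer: $-350$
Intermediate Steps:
$C{\left(Q \right)} = Q^{2}$
$\left(-47 + 33\right) C{\left(5 \right)} = \left(-47 + 33\right) 5^{2} = \left(-14\right) 25 = -350$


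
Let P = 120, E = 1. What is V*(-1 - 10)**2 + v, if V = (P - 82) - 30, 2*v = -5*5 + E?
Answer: 956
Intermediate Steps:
v = -12 (v = (-5*5 + 1)/2 = (-25 + 1)/2 = (1/2)*(-24) = -12)
V = 8 (V = (120 - 82) - 30 = 38 - 30 = 8)
V*(-1 - 10)**2 + v = 8*(-1 - 10)**2 - 12 = 8*(-11)**2 - 12 = 8*121 - 12 = 968 - 12 = 956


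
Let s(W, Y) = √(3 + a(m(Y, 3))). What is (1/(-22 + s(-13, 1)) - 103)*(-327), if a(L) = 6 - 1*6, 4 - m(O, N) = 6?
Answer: 16207755/481 + 327*√3/481 ≈ 33697.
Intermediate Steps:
m(O, N) = -2 (m(O, N) = 4 - 1*6 = 4 - 6 = -2)
a(L) = 0 (a(L) = 6 - 6 = 0)
s(W, Y) = √3 (s(W, Y) = √(3 + 0) = √3)
(1/(-22 + s(-13, 1)) - 103)*(-327) = (1/(-22 + √3) - 103)*(-327) = (-103 + 1/(-22 + √3))*(-327) = 33681 - 327/(-22 + √3)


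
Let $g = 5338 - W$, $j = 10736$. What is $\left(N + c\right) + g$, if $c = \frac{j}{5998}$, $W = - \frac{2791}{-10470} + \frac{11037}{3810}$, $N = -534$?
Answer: $\frac{1915162732153}{398774031} \approx 4802.6$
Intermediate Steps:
$W = \frac{420637}{132969}$ ($W = \left(-2791\right) \left(- \frac{1}{10470}\right) + 11037 \cdot \frac{1}{3810} = \frac{2791}{10470} + \frac{3679}{1270} = \frac{420637}{132969} \approx 3.1634$)
$c = \frac{5368}{2999}$ ($c = \frac{10736}{5998} = 10736 \cdot \frac{1}{5998} = \frac{5368}{2999} \approx 1.7899$)
$g = \frac{709367885}{132969}$ ($g = 5338 - \frac{420637}{132969} = \frac{709367885}{132969} \approx 5334.8$)
$\left(N + c\right) + g = \left(-534 + \frac{5368}{2999}\right) + \frac{709367885}{132969} = - \frac{1596098}{2999} + \frac{709367885}{132969} = \frac{1915162732153}{398774031}$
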